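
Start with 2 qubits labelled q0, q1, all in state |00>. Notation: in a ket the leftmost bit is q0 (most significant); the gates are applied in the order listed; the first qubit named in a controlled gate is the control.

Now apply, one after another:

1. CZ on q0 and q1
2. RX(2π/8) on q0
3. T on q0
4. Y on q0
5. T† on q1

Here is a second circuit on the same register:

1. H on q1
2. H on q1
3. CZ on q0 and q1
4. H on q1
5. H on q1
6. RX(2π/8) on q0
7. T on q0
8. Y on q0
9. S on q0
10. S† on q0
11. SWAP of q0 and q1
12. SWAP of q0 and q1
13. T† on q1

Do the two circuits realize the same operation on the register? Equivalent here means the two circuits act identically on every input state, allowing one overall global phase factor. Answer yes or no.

Yes — the two circuits implement the same unitary up to a global phase.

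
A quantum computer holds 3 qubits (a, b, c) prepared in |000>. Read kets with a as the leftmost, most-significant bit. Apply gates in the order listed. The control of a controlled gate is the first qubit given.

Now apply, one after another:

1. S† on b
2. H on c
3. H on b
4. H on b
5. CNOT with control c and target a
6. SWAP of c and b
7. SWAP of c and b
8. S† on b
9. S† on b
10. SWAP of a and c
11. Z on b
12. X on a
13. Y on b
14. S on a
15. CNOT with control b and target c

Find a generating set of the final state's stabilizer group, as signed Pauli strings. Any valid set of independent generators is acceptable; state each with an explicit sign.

The stabilizer group can be generated by +XIY, +ZIZ, -IZI, among other valid generating sets. Key observation: gates 6-7 undo each other exactly, leaving only the rest of the circuit to track.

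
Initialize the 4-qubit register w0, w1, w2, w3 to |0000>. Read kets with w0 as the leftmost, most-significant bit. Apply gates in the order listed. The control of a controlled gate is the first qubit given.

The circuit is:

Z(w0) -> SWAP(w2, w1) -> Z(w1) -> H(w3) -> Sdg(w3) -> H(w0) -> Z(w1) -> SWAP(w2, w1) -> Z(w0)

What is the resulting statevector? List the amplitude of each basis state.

The resulting statevector has amplitude 1/2 on |0000>, -I/2 on |0001>, -1/2 on |1000>, I/2 on |1001>, and 0 on every other basis state.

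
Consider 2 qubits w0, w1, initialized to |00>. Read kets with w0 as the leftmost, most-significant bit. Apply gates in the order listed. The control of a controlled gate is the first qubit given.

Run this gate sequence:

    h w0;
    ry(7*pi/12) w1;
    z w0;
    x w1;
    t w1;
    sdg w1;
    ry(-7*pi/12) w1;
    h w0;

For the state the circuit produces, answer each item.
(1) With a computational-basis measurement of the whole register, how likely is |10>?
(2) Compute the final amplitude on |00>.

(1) Outcome |10> occurs with probability sqrt(6)/16 + sqrt(2)/8 + sqrt(3)/8 + 1/4.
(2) The amplitude on |00> is 0.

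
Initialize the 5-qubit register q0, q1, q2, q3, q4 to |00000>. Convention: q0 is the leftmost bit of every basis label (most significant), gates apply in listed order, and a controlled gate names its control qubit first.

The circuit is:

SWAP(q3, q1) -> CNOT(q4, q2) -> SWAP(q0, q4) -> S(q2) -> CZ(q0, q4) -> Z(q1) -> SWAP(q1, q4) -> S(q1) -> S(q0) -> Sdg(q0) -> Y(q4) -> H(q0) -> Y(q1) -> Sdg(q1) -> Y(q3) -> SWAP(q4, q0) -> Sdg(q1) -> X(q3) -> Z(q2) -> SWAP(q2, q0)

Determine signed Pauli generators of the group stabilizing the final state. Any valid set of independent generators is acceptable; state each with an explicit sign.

The final state is stabilized by the group generated by +IIIIX, +ZIIII, -IZIII, -IIZII, +IIIZI; other independent generating sets are equally valid.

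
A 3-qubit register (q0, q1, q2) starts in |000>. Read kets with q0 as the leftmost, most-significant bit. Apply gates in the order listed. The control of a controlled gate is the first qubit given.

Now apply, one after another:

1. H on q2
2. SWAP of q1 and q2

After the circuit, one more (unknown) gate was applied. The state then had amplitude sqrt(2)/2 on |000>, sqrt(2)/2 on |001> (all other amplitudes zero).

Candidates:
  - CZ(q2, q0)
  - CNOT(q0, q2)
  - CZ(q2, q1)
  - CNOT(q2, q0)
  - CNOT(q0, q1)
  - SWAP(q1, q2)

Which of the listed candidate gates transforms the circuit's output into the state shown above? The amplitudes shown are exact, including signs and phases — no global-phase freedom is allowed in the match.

The unique candidate consistent with the amplitudes is SWAP(q1, q2).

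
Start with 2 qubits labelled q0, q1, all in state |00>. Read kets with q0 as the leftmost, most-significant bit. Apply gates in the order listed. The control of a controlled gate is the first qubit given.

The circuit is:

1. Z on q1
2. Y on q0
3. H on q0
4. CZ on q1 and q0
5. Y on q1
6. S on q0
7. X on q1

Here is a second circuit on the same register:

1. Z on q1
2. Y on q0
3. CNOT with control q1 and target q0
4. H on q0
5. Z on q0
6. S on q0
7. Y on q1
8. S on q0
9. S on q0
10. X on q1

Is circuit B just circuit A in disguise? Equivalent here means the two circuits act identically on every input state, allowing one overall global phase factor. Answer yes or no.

Yes — the two circuits implement the same unitary up to a global phase.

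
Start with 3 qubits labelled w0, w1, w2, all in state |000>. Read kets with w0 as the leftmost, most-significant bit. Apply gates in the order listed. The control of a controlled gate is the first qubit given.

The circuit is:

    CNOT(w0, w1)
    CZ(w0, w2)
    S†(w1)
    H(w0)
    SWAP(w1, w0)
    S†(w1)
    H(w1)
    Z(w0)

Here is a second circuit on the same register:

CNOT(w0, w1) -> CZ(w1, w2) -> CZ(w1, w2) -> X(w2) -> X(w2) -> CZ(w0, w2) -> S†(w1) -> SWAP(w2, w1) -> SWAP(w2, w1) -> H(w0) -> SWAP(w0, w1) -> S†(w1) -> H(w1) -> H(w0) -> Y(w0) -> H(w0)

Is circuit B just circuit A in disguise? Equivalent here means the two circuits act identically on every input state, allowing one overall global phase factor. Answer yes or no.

No: there is an input state on which the two circuits produce genuinely different outputs (not merely differing by a phase).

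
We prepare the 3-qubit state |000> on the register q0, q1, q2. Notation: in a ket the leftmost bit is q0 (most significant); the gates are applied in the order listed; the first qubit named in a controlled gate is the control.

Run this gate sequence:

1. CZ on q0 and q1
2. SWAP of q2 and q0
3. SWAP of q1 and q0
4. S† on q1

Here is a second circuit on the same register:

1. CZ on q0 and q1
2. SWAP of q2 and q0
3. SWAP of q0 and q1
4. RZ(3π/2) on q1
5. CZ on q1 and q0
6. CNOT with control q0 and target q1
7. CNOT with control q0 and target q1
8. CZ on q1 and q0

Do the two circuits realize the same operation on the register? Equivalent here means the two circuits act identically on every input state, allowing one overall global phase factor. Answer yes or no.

Yes, they are equivalent — the unitaries differ by at most a global phase.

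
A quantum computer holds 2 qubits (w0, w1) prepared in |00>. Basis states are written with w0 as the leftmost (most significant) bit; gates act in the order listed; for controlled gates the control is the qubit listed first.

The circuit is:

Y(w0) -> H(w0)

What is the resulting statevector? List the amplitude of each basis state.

The resulting statevector has amplitude sqrt(2)*I/2 on |00>, 0 on |01>, -sqrt(2)*I/2 on |10>, 0 on |11>.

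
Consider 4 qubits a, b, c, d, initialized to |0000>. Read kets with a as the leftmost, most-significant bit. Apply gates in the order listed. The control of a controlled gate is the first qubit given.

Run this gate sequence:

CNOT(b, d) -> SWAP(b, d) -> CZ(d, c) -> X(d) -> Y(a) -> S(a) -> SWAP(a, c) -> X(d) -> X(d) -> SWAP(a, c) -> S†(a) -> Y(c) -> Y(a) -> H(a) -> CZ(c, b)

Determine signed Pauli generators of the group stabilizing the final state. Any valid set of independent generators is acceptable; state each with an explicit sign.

The stabilizer group can be generated by +XIII, +IZII, -IIZI, -IIIZ, among other valid generating sets. Key observation: gates 6-11 undo each other exactly, leaving only the rest of the circuit to track.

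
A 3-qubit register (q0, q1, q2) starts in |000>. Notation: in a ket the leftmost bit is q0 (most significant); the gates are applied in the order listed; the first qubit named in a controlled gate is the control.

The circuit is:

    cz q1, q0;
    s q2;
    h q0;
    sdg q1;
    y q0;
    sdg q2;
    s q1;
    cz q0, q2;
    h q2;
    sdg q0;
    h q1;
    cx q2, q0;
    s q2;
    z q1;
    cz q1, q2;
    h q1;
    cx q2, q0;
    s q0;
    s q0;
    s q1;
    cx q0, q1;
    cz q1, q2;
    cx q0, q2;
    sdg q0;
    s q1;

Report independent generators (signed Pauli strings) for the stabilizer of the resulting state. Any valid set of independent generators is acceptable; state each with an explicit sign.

The stabilizer group can be generated by +XIZ, -ZXY, -IZZ, among other valid generating sets.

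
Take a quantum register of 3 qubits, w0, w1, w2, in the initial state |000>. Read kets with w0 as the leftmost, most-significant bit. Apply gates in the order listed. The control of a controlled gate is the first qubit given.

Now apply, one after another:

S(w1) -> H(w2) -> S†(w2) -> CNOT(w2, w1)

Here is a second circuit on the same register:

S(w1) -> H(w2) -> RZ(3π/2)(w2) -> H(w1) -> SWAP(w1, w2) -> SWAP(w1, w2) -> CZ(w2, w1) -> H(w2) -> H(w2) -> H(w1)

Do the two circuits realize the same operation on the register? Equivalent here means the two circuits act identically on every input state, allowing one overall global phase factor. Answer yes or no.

Yes — the two circuits implement the same unitary up to a global phase.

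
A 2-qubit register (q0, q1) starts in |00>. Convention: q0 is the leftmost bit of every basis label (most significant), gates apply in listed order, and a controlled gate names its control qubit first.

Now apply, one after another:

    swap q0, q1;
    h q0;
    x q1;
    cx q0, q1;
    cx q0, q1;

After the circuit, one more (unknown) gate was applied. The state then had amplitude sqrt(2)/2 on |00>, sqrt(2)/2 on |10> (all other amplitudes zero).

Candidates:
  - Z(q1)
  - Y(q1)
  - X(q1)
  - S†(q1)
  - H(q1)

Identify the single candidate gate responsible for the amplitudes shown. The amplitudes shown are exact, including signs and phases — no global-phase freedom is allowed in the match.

It was X(q1) that produced the state shown. Key observation: steps 4-5 multiply out to the identity, so the circuit reduces to the remaining gates.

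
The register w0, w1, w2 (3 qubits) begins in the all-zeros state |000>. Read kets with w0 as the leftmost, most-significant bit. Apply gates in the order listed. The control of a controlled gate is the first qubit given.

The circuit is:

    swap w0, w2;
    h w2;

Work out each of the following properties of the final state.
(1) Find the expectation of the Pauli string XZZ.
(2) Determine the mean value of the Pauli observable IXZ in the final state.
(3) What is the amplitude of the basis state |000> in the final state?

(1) The expectation value of XZZ is 0.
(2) In the final state, IXZ has expectation 0.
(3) The final state's coefficient on |000> equals sqrt(2)/2.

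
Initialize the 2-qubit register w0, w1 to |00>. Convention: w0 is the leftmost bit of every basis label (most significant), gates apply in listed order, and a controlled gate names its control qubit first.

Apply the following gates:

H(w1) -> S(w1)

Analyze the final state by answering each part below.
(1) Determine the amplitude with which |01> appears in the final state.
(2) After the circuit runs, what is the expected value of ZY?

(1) |01> carries amplitude sqrt(2)*I/2 in the final state.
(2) The observable ZY averages to 1.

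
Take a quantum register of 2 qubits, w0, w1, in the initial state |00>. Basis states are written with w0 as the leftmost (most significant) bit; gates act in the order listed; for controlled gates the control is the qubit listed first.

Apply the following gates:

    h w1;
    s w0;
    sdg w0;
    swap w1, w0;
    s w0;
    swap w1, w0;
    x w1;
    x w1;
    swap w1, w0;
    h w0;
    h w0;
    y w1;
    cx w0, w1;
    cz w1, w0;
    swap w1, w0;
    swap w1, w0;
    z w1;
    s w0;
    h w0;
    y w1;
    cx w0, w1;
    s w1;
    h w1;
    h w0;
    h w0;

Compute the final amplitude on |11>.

The amplitude on |11> is sqrt(2)*(-1 + I)/4. Key observation: the block from step 2 through step 3 cancels to the identity and can be dropped.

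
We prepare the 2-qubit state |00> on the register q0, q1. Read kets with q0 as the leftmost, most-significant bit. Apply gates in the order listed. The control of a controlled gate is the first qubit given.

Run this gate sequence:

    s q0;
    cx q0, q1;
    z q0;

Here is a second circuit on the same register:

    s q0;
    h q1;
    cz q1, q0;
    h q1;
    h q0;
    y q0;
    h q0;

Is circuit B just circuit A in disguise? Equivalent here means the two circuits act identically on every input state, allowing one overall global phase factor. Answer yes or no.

No: there is an input state on which the two circuits produce genuinely different outputs (not merely differing by a phase).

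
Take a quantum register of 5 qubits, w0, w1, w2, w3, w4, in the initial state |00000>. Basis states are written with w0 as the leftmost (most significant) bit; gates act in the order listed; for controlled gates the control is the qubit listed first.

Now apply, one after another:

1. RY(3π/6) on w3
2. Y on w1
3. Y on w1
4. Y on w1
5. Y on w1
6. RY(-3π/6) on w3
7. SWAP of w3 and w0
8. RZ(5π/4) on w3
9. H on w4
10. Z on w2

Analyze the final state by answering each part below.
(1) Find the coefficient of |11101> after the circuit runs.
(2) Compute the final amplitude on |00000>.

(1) |11101> carries amplitude 0 in the final state. Key observation: gates 1-6 undo each other exactly, leaving only the rest of the circuit to track.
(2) The amplitude on |00000> is -sqrt(2)*exp(3*I*pi/8)/2.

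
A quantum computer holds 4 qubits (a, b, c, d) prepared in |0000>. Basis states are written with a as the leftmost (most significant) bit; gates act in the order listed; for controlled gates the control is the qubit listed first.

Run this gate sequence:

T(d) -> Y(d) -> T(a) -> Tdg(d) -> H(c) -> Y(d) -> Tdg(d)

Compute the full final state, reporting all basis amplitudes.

The final amplitudes are -sqrt(2)*exp(3*I*pi/4)/2 on |0000>, -sqrt(2)*exp(3*I*pi/4)/2 on |0010>, and 0 on every other basis state.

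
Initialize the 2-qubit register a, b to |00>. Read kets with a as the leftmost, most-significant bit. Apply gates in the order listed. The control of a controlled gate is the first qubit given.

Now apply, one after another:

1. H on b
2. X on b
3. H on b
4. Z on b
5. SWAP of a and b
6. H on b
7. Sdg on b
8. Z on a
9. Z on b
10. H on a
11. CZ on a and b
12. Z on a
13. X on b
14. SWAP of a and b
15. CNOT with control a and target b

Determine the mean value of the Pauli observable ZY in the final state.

In the final state, ZY has expectation 0. Key observation: gates 1-4 undo each other exactly, leaving only the rest of the circuit to track.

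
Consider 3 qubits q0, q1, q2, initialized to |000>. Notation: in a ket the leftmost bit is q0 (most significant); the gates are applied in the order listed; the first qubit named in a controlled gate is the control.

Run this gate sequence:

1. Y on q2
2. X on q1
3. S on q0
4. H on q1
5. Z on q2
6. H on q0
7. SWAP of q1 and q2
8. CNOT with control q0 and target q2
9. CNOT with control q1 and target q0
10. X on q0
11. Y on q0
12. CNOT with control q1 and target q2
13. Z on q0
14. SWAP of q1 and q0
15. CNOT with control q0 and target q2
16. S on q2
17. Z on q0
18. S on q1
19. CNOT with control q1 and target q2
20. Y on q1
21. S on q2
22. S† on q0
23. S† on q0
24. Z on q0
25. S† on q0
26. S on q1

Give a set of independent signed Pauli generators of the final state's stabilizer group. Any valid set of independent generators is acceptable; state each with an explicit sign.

The final state is stabilized by the group generated by +IYZ, -IZX, -ZII; other independent generating sets are equally valid.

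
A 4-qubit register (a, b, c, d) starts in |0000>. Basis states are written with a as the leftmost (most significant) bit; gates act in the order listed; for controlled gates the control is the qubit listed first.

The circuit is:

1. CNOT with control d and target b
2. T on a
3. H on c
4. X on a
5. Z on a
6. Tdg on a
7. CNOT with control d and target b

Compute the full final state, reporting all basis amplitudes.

After the circuit, the state carries amplitude sqrt(2)*exp(3*I*pi/4)/2 on |1000>, sqrt(2)*exp(3*I*pi/4)/2 on |1010>, and 0 on every other basis state.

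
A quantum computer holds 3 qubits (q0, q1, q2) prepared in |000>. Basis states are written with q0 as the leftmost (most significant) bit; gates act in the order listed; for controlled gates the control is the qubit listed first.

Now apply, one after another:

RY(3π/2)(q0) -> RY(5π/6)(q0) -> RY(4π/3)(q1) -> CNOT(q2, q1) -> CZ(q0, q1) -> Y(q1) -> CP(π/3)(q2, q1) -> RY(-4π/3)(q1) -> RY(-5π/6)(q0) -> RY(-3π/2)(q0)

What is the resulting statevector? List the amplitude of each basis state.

The final amplitudes are -sqrt(3)*I/8 on |000>, 0 on |001>, 5*I/8 on |010>, 0 on |011>, -3*I/8 on |100>, 0 on |101>, -3*sqrt(3)*I/8 on |110>, 0 on |111>.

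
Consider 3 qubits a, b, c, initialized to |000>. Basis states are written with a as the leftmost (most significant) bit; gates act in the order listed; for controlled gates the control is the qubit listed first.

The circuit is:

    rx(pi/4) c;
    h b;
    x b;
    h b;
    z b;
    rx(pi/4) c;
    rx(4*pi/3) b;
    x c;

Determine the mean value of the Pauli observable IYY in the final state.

The observable IYY averages to sqrt(3)/2.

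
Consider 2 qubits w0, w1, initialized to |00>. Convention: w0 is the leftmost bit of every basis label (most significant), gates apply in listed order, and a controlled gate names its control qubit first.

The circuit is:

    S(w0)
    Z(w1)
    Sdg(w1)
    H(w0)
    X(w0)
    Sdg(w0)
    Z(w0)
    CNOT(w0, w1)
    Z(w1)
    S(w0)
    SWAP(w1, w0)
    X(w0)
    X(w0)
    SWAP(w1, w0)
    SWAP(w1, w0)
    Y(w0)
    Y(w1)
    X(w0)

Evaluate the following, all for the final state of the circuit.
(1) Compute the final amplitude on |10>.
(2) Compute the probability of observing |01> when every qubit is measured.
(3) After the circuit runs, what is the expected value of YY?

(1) |10> carries amplitude -sqrt(2)/2 in the final state. Key observation: gates 14-15 undo each other exactly, leaving only the rest of the circuit to track.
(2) Outcome |01> occurs with probability 1/2.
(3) The observable YY averages to 1.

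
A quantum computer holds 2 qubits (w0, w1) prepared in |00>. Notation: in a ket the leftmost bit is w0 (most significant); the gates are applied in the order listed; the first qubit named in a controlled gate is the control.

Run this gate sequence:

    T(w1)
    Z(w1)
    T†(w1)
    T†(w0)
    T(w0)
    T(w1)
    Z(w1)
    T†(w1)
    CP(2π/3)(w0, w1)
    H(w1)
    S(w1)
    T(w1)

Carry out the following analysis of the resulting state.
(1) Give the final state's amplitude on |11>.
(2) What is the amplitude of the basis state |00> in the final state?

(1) The final state's coefficient on |11> equals 0. Key observation: steps 1-8 multiply out to the identity, so the circuit reduces to the remaining gates.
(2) |00> carries amplitude sqrt(2)/2 in the final state.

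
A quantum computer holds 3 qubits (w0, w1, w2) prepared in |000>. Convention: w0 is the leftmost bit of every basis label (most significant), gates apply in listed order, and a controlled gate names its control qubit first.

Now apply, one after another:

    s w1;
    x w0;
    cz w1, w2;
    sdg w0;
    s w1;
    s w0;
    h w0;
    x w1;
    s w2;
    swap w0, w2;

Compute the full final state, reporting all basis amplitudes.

The resulting statevector has amplitude sqrt(2)/2 on |010>, -sqrt(2)/2 on |011>, and 0 on every other basis state.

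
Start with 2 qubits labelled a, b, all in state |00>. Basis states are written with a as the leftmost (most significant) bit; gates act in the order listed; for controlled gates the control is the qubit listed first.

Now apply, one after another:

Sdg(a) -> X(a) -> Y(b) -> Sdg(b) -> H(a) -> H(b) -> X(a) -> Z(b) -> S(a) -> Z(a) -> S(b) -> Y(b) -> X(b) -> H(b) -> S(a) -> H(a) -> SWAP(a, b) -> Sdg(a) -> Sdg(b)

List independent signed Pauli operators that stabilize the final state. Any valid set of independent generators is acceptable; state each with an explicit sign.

The stabilizer group can be generated by +XI, -IZ, among other valid generating sets.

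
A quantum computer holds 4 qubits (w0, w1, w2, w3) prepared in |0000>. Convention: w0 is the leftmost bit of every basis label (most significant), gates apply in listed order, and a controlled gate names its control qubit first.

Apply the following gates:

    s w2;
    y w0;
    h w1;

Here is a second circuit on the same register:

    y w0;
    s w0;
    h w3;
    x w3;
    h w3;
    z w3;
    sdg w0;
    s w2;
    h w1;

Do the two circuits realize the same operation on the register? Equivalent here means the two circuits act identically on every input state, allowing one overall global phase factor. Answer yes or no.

Yes: on every input state the two circuits agree up to one overall phase factor.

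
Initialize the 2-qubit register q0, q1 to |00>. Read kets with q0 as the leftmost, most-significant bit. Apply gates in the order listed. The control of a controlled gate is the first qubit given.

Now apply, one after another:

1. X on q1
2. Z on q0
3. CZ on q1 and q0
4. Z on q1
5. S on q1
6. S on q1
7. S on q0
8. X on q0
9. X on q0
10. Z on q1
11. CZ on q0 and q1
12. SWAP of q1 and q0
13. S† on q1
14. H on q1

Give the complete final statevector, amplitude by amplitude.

After the circuit, the state carries amplitude 0 on |00>, 0 on |01>, -sqrt(2)/2 on |10>, -sqrt(2)/2 on |11>. Key observation: steps 8-9 multiply out to the identity, so the circuit reduces to the remaining gates.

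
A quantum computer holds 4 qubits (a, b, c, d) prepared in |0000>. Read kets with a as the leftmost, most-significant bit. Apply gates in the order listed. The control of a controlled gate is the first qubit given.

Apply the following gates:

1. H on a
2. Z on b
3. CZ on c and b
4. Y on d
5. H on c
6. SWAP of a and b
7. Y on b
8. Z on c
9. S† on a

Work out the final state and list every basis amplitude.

The final amplitudes are 1/2 on |0001>, -1/2 on |0011>, -1/2 on |0101>, 1/2 on |0111>, and 0 on every other basis state.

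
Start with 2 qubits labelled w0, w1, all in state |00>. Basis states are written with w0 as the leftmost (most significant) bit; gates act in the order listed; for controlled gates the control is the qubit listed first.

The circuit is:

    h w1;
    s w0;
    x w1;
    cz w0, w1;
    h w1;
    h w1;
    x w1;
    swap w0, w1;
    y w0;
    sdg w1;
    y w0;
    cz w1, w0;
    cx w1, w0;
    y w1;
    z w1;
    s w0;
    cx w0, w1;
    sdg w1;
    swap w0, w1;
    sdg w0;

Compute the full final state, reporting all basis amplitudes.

The resulting statevector has amplitude 0 on |00>, sqrt(2)/2 on |01>, sqrt(2)*I/2 on |10>, 0 on |11>.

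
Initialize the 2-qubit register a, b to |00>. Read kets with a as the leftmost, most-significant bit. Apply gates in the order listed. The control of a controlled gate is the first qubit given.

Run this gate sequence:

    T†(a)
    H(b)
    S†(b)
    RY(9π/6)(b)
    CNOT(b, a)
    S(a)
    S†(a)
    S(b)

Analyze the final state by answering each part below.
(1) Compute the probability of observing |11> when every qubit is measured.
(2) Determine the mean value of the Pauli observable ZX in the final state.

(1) A full measurement returns |11> with probability 1/2. Key observation: the block from step 6 through step 7 cancels to the identity and can be dropped.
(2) The observable ZX averages to 0.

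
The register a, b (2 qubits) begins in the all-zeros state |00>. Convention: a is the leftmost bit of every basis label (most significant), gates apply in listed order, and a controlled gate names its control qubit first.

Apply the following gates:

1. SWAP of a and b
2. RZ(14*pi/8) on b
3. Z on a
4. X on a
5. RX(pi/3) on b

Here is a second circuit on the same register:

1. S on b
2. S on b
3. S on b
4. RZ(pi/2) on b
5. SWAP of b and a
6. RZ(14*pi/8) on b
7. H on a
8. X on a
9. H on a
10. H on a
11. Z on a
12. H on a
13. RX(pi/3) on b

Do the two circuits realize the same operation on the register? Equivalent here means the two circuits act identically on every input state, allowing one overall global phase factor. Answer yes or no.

Yes, they are equivalent — the unitaries differ by at most a global phase.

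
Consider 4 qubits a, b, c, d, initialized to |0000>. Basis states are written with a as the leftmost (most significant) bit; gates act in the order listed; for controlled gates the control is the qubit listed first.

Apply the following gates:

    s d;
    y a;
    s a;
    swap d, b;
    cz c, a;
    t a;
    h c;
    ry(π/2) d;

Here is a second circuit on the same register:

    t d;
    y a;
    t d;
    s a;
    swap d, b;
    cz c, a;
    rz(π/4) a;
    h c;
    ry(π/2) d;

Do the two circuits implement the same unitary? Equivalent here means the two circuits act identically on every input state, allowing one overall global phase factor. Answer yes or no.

Yes — the two circuits implement the same unitary up to a global phase.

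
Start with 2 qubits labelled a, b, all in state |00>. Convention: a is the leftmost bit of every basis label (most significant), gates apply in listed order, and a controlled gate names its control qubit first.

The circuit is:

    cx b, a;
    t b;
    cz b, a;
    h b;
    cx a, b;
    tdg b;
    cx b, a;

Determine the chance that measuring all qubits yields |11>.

Outcome |11> occurs with probability 1/2.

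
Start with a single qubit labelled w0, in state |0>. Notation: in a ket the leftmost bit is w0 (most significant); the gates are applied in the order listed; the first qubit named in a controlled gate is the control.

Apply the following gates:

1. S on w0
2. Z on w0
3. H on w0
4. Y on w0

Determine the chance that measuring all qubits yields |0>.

Outcome |0> occurs with probability 1/2.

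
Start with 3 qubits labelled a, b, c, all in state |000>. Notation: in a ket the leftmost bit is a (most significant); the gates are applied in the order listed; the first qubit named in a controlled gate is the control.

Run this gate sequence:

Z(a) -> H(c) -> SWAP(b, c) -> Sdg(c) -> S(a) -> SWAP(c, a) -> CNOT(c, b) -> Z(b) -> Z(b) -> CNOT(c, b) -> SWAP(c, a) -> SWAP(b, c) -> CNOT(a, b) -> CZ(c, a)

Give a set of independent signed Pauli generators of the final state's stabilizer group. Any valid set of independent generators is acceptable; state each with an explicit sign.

One valid set of independent stabilizer generators is +IIX, +ZII, +IZI (any independent generating set of the same group is equally correct). Key observation: steps 6-11 multiply out to the identity, so the circuit reduces to the remaining gates.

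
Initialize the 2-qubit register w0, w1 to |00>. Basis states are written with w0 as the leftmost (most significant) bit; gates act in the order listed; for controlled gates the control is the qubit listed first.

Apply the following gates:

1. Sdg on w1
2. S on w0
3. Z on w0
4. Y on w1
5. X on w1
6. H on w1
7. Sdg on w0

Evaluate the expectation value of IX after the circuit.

The expectation value of IX is 1.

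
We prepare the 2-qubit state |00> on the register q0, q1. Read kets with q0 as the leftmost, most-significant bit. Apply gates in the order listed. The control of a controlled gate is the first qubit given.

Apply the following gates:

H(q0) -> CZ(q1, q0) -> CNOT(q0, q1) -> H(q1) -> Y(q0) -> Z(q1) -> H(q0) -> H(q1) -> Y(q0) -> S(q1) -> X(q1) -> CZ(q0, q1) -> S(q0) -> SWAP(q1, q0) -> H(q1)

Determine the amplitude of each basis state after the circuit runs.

The final amplitudes are sqrt(2)*(1 - I)/4 on |00>, sqrt(2)*(-1 - I)/4 on |01>, sqrt(2)*(-1 - I)/4 on |10>, sqrt(2)*(-1 + I)/4 on |11>.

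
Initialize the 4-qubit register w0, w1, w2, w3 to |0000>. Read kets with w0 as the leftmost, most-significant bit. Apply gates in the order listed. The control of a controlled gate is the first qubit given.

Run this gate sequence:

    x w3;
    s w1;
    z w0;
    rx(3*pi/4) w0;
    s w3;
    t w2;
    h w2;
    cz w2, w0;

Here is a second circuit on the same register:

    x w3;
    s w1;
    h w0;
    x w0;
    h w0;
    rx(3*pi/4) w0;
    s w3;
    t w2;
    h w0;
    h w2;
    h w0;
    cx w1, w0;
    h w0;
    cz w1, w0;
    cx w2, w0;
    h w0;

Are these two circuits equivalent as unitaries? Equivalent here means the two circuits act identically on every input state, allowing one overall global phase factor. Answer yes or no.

Yes, they are equivalent — the unitaries differ by at most a global phase.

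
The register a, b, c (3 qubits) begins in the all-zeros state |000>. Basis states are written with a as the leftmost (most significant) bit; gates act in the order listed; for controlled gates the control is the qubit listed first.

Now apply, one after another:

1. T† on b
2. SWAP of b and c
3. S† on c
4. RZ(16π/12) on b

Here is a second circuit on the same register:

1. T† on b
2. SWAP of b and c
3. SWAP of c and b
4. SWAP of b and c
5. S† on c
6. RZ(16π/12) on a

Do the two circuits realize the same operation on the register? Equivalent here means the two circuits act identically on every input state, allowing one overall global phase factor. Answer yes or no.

No — the two circuits implement different unitaries, even allowing a global phase.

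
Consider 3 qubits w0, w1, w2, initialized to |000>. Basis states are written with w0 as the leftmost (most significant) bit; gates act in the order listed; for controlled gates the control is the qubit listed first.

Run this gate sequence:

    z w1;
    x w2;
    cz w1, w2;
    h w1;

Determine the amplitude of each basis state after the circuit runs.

The resulting statevector has amplitude sqrt(2)/2 on |001>, sqrt(2)/2 on |011>, and 0 on every other basis state.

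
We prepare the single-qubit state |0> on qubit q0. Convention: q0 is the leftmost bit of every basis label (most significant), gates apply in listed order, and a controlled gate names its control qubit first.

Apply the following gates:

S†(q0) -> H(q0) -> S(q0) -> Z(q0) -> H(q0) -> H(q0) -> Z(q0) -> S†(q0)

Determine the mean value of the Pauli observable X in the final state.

The expectation value of X is 1. Key observation: gates 4-7 undo each other exactly, leaving only the rest of the circuit to track.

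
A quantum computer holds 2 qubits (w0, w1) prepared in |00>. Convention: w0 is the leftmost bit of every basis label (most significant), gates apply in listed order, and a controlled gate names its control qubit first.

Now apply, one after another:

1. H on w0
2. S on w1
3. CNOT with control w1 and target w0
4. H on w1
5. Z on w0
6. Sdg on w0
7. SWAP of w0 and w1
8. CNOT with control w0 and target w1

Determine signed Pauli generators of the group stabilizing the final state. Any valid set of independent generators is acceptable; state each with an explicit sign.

The final state is stabilized by the group generated by +YZ, +ZY; other independent generating sets are equally valid.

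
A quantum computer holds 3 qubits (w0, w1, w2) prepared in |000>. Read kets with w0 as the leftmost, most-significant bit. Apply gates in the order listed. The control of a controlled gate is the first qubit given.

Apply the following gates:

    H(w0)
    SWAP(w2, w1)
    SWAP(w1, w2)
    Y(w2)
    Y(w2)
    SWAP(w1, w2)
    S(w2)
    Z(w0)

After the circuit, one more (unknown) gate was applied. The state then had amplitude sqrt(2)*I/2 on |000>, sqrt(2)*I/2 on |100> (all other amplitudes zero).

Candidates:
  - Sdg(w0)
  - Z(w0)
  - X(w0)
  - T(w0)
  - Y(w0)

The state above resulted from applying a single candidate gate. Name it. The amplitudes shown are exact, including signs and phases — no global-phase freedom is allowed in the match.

It was Y(w0) that produced the state shown. Key observation: gates 3-6 undo each other exactly, leaving only the rest of the circuit to track.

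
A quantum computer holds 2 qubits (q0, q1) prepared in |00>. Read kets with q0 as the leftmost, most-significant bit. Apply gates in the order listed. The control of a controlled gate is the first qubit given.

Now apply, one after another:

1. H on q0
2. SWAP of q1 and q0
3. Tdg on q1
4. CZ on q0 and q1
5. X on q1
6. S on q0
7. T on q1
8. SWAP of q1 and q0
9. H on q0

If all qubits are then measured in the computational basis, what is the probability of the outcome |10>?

Outcome |10> occurs with probability 1/2.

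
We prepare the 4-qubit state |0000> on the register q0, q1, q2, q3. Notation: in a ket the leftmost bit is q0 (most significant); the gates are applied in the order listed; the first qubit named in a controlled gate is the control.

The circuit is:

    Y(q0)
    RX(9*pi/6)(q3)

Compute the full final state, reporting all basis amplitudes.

After the circuit, the state carries amplitude -sqrt(2)*I/2 on |1000>, sqrt(2)/2 on |1001>, and 0 on every other basis state.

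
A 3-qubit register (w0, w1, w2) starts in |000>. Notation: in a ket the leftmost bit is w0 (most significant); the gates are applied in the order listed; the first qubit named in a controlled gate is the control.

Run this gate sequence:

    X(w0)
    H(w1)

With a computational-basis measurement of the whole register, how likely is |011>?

Outcome |011> occurs with probability 0.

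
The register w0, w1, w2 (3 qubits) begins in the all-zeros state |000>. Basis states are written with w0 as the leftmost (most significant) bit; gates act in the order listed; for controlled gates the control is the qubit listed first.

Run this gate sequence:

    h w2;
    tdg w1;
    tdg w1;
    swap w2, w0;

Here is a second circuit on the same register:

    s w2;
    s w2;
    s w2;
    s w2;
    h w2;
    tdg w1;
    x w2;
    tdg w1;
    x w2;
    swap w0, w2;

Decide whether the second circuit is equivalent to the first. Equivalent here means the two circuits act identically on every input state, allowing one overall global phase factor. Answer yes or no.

Yes, they are equivalent — the unitaries differ by at most a global phase.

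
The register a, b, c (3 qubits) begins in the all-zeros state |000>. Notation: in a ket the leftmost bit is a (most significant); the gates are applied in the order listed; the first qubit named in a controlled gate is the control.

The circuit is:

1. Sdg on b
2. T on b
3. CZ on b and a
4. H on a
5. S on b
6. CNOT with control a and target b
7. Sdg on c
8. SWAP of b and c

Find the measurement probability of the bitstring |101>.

The probability of measuring |101> is 1/2.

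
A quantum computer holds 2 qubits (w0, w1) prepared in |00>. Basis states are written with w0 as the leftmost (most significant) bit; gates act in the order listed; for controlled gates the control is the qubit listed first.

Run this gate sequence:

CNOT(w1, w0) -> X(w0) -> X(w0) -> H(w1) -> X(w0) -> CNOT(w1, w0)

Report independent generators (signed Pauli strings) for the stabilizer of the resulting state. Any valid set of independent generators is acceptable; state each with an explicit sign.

The stabilizer group can be generated by +XX, -ZZ, among other valid generating sets.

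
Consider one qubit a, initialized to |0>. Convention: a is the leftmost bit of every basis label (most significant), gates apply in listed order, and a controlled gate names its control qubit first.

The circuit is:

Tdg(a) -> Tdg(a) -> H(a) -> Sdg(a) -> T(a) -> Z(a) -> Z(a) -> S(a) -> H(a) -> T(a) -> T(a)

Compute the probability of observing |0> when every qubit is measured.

A full measurement returns |0> with probability sqrt(2)/4 + 1/2.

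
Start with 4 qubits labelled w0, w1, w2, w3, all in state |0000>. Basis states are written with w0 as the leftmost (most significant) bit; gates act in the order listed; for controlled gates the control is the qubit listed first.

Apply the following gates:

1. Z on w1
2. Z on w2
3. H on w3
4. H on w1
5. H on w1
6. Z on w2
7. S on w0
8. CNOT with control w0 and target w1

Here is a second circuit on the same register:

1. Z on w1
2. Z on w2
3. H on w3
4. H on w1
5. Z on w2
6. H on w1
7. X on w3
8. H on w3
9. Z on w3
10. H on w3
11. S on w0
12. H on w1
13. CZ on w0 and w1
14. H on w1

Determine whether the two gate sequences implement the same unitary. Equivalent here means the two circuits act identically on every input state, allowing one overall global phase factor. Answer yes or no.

Yes — the two circuits implement the same unitary up to a global phase.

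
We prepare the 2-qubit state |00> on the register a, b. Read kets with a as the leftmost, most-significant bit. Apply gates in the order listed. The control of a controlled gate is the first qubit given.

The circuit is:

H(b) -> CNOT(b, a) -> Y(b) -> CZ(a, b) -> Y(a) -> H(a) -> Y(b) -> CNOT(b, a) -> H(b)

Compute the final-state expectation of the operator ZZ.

In the final state, ZZ has expectation -1.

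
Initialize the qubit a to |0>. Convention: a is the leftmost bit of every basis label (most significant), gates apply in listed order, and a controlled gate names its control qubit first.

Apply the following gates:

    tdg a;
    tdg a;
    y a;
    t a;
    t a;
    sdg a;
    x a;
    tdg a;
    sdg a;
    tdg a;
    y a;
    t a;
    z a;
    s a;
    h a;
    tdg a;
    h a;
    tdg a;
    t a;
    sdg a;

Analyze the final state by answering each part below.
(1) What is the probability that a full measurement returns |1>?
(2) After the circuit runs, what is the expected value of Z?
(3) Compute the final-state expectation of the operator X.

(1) Outcome |1> occurs with probability sqrt(2)/4 + 1/2.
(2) The observable Z averages to -sqrt(2)/2.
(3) In the final state, X has expectation -sqrt(2)/2.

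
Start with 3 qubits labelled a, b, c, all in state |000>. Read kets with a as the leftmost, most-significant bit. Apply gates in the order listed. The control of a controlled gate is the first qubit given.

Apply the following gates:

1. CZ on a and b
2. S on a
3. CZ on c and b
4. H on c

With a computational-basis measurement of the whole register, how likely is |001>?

A full measurement returns |001> with probability 1/2.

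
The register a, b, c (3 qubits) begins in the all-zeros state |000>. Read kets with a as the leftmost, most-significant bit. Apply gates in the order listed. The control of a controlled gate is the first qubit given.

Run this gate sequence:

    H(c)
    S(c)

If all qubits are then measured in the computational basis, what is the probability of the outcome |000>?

Outcome |000> occurs with probability 1/2.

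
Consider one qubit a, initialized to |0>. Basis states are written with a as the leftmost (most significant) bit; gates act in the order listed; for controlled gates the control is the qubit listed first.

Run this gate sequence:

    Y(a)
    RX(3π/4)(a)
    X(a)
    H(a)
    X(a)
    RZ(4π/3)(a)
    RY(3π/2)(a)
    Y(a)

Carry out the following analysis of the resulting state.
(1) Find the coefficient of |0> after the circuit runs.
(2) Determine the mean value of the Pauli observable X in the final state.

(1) |0> carries amplitude -sqrt(sqrt(2) + 2)*exp(I*pi/6)/4 - sqrt(sqrt(2) + 2)*exp(5*I*pi/6)/4 - sqrt(2 - sqrt(2))*exp(I*pi/3)/4 - sqrt(2 - sqrt(2))*exp(2*I*pi/3)/4 in the final state.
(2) The observable X averages to 0.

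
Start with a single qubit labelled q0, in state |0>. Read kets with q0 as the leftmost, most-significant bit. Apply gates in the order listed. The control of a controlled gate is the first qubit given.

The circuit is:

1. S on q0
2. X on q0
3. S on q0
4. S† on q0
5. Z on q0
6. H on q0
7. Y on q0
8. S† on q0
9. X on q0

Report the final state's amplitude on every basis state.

The resulting statevector has amplitude -sqrt(2)/2 on |0>, -sqrt(2)*I/2 on |1>.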